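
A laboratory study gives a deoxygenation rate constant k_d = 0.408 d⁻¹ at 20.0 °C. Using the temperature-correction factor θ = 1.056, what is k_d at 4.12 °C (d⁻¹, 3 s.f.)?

k_d ≈ 0.172 d⁻¹

k_d(T₂) = k_d(T₁) · θ^(T₂−T₁) = 0.408 × 1.056^(4.12−20.0)
= 0.408 × 1.056^-15.9 = 0.408 × 0.4209 = 0.1717 d⁻¹.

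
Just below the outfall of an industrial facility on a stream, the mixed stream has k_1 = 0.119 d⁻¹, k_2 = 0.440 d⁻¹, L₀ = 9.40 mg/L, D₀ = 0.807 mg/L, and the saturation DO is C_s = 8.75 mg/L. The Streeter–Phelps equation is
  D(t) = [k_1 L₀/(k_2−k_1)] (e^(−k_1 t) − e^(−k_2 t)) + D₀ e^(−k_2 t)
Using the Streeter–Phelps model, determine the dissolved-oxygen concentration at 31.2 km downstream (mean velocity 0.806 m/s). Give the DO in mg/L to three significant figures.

Travel time t = x/v = 31.2 km / (0.806 m/s) = 31200 m / 0.806 m/s = 38710 s = 0.4480 d.
k_1 L₀/(k_2−k_1) = 0.119×9.40/(0.440−0.119) = 1.119/0.3210 = 3.485 mg/L.
e^(−k_1 t) = e^(−0.119×0.4480) = 0.9481; e^(−k_2 t) = e^(−0.440×0.4480) = 0.8211.
D = 3.485 × (0.9481 − 0.8211) + 0.807 × 0.8211 = 0.4426 + 0.6626 = 1.105 mg/L.
DO = C_s − D = 8.75 − 1.105 = 7.645 mg/L.

DO ≈ 7.64 mg/L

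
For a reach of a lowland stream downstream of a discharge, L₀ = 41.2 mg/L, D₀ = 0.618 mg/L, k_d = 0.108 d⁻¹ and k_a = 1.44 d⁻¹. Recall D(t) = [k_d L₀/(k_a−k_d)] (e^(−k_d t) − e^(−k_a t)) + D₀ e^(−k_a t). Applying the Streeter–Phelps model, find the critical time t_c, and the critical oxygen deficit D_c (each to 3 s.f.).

t_c = [1/(k_a−k_d)] ln[(k_a/k_d)(1 − D₀(k_a−k_d)/(k_d L₀))]
= [1/(1.44−0.108)] ln[(1.44/0.108)(1 − 0.618×1.332/(0.108×41.2))]
= (1/1.332) ln[13.33 × 0.8150] = 0.7508 × ln(10.87) = 0.7508 × 2.386 = 1.791 d.
L(t_c) = L₀ e^(−k_d t_c) = 41.2 × 0.8241 = 33.95 mg/L, and at the critical point k_a D_c = k_d L, so D_c = (0.108/1.44) × 33.95 = 2.547 mg/L.

t_c ≈ 1.79 d; D_c ≈ 2.55 mg/L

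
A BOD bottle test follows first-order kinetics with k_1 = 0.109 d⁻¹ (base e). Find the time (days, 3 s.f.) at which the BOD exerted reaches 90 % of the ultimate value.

t ≈ 21.1 d

y/L₀ = 1 − e^(−k_1 t) = 0.90 ⇒ e^(−k_1 t) = 0.100
t = −ln(0.100) / 0.109 = 2.303 / 0.109 = 21.12 d.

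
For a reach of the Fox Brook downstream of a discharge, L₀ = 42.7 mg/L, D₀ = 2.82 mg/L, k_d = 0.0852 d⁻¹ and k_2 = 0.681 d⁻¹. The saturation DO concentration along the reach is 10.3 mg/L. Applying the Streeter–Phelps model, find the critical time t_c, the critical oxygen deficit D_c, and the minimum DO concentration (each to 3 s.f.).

t_c ≈ 2.45 d; D_c ≈ 4.34 mg/L; min DO ≈ 5.96 mg/L

With k_2/k_d = 7.993 and 1 − D₀(k_2−k_d)/(k_d L₀) = 0.5382,
t_c = ln(7.993 × 0.5382) / (0.681 − 0.0852) = ln(4.302) / 0.5958 = 1.459/0.5958 = 2.449 d.
D_c = (k_d/k_2) L₀ e^(−k_d t_c) = (0.0852/0.681) × 42.7 × e^(−0.0852×2.449) = 0.1251 × 42.7 × 0.8117 = 4.336 mg/L.
Minimum DO = C_s − D_c = 10.3 − 4.336 = 5.964 mg/L.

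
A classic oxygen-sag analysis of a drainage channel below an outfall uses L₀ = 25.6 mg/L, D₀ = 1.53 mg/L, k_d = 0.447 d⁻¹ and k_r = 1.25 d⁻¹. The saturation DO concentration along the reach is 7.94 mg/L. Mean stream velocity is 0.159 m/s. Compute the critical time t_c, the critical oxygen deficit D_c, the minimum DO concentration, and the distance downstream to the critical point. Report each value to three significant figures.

t_c ≈ 1.14 d; D_c ≈ 5.50 mg/L; min DO ≈ 2.44 mg/L; x_c ≈ 15.6 km

With k_r/k_d = 2.796 and 1 − D₀(k_r−k_d)/(k_d L₀) = 0.8926,
t_c = ln(2.796 × 0.8926) / (1.25 − 0.447) = ln(2.496) / 0.8030 = 0.9148/0.8030 = 1.139 d.
D_c = (k_d/k_r) L₀ e^(−k_d t_c) = (0.447/1.25) × 25.6 × e^(−0.447×1.139) = 0.3576 × 25.6 × 0.6010 = 5.502 mg/L.
Minimum DO = C_s − D_c = 7.94 − 5.502 = 2.438 mg/L.
x_c = v t_c = 0.159 m/s × 1.139 d × 86400 s/d = 15650 m ≈ 15.6 km.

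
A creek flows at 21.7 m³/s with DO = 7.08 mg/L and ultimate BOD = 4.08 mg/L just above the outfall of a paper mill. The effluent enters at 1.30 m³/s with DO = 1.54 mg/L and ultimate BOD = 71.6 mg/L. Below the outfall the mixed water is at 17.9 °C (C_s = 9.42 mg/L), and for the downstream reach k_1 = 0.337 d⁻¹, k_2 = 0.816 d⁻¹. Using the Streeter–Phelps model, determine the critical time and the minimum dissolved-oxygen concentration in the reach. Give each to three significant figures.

t_c ≈ 0.491 d; minimum DO ≈ 6.66 mg/L

Mixed DO = (21.7×7.08 + 1.30×1.54)/(21.7+1.30) = 155.6/23.00 = 6.767 mg/L.
Mixed L₀ = (21.7×4.08 + 1.30×71.6)/(23.00) = 181.6/23.00 = 7.896 mg/L.
Initial deficit D₀ = C_s − DO₀ = 9.42 − 6.767 = 2.653 mg/L.
t_c = (1/0.4790) ln[(0.816/0.337)(1 − 2.653×0.4790/(0.337×7.896))] = 2.088 × ln(1.265) = 0.4907 d.
D_c = (0.337/0.816) × 7.896 × e^(−0.337×0.4907) = 0.4130 × 7.896 × 0.8476 = 2.764 mg/L.
Minimum DO = 9.42 − 2.764 = 6.656 mg/L.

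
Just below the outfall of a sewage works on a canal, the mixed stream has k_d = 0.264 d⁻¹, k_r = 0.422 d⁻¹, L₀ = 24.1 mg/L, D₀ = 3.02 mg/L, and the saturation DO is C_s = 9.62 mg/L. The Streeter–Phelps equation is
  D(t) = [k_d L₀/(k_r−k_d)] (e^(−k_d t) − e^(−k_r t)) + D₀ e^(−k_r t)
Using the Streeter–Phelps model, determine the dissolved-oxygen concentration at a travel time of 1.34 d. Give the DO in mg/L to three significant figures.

DO ≈ 2.51 mg/L

k_d L₀/(k_r−k_d) = 0.264×24.1/(0.422−0.264) = 6.362/0.1580 = 40.27 mg/L.
e^(−k_d t) = e^(−0.264×1.340) = 0.7020; e^(−k_r t) = e^(−0.422×1.340) = 0.5681.
D = 40.27 × (0.7020 − 0.5681) + 3.02 × 0.5681 = 5.394 + 1.716 = 7.110 mg/L.
DO = C_s − D = 9.62 − 7.110 = 2.510 mg/L.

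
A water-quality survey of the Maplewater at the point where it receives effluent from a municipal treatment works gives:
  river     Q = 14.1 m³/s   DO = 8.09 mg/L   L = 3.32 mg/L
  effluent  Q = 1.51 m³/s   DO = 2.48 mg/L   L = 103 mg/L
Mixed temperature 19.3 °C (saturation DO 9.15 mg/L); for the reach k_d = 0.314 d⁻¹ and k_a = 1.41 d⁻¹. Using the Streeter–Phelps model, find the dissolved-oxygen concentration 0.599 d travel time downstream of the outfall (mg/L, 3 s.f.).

DO ≈ 6.98 mg/L

Mixed DO = (14.1×8.09 + 1.51×2.48)/(14.1+1.51) = 117.8/15.61 = 7.547 mg/L.
Mixed L₀ = (14.1×3.32 + 1.51×103)/(15.61) = 202.3/15.61 = 12.96 mg/L.
Initial deficit D₀ = C_s − DO₀ = 9.15 − 7.547 = 1.603 mg/L.
D(0.599) = [0.314×12.96/(1.41−0.314)](e^(−0.314×0.599) − e^(−1.41×0.599)) + 1.603 e^(−1.41×0.599)
= 3.714 × (0.8285 − 0.4297) + 1.603 × 0.4297 = 2.170 mg/L.
DO = 9.15 − 2.170 = 6.980 mg/L.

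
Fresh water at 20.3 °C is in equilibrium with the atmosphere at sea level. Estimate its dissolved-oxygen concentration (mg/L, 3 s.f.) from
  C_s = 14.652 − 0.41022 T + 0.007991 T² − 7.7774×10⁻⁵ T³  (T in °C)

C_s ≈ 8.97 mg/L

C_s = 14.652 − 0.41022×20.3 + 0.007991×20.3² − 7.7774×10⁻⁵×20.3³ = 8.967 mg/L.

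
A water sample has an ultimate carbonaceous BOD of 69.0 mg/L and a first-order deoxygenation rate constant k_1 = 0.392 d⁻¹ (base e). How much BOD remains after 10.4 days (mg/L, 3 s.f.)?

L ≈ 1.17 mg/L

L_t = L₀ e^(−k_1 t) = 69.0 × e^(−0.392×10.4) = 69.0 × 0.01696 = 1.170 mg/L.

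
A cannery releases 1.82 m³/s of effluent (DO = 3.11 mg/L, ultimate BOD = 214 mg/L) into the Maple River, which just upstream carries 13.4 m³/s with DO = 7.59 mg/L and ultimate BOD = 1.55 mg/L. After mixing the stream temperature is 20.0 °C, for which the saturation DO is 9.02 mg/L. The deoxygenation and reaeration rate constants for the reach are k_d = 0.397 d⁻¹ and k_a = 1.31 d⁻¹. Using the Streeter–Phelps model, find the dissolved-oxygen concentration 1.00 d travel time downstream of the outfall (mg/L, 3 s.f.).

Mixed DO = (13.4×7.59 + 1.82×3.11)/(13.4+1.82) = 107.4/15.22 = 7.054 mg/L.
Mixed L₀ = (13.4×1.55 + 1.82×214)/(15.22) = 410.2/15.22 = 26.95 mg/L.
Initial deficit D₀ = C_s − DO₀ = 9.02 − 7.054 = 1.966 mg/L.
D(1.00) = [0.397×26.95/(1.31−0.397)](e^(−0.397×1.00) − e^(−1.31×1.00)) + 1.966 e^(−1.31×1.00)
= 11.72 × (0.6723 − 0.2698) + 1.966 × 0.2698 = 5.248 mg/L.
DO = 9.02 − 5.248 = 3.772 mg/L.

DO ≈ 3.77 mg/L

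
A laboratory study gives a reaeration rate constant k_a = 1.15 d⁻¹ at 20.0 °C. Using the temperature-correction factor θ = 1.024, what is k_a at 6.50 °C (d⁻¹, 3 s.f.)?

k_a(T₂) = k_a(T₁) · θ^(T₂−T₁) = 1.15 × 1.024^(6.50−20.0)
= 1.15 × 1.024^-13.5 = 1.15 × 0.7260 = 0.8349 d⁻¹.

k_a ≈ 0.835 d⁻¹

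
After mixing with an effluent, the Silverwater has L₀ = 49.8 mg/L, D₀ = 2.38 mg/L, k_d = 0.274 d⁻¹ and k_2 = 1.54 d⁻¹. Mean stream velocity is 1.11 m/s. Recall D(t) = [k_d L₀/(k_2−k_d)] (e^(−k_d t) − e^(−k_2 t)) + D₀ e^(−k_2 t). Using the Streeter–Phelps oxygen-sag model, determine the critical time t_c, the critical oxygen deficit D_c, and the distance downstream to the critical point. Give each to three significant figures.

t_c ≈ 1.17 d; D_c ≈ 6.44 mg/L; x_c ≈ 112 km

t_c = [1/(k_2−k_d)] ln[(k_2/k_d)(1 − D₀(k_2−k_d)/(k_d L₀))]
= [1/(1.54−0.274)] ln[(1.54/0.274)(1 − 2.38×1.266/(0.274×49.8))]
= (1/1.266) ln[5.620 × 0.7792] = 0.7899 × ln(4.379) = 0.7899 × 1.477 = 1.167 d.
L(t_c) = L₀ e^(−k_d t_c) = 49.8 × 0.7264 = 36.18 mg/L, and at the critical point k_2 D_c = k_d L, so D_c = (0.274/1.54) × 36.18 = 6.436 mg/L.
x_c = v t_c = 1.11 m/s × 1.167 d × 86400 s/d = 111900 m ≈ 112 km.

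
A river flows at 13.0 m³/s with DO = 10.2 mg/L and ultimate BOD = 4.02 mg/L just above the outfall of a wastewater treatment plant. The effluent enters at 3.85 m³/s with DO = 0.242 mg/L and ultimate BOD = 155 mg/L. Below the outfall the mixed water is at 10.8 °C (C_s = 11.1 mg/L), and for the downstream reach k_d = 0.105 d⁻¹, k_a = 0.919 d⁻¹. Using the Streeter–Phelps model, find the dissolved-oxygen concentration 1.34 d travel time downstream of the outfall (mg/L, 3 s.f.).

DO ≈ 7.31 mg/L

Mixed DO = (13.0×10.2 + 3.85×0.242)/(13.0+3.85) = 133.5/16.85 = 7.925 mg/L.
Mixed L₀ = (13.0×4.02 + 3.85×155)/(16.85) = 649.0/16.85 = 38.52 mg/L.
Initial deficit D₀ = C_s − DO₀ = 11.1 − 7.925 = 3.175 mg/L.
D(1.34) = [0.105×38.52/(0.919−0.105)](e^(−0.105×1.34) − e^(−0.919×1.34)) + 3.175 e^(−0.919×1.34)
= 4.968 × (0.8687 − 0.2919) + 3.175 × 0.2919 = 3.793 mg/L.
DO = 11.1 − 3.793 = 7.307 mg/L.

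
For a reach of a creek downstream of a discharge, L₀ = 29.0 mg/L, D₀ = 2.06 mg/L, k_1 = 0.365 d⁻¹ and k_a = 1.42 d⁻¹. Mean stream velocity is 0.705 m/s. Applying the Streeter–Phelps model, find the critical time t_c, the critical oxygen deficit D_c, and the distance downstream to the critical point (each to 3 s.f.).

t_c ≈ 1.07 d; D_c ≈ 5.04 mg/L; x_c ≈ 65.2 km

With k_a/k_1 = 3.890 and 1 − D₀(k_a−k_1)/(k_1 L₀) = 0.7947,
t_c = ln(3.890 × 0.7947) / (1.42 − 0.365) = ln(3.092) / 1.055 = 1.129/1.055 = 1.070 d.
D_c = (k_1/k_a) L₀ e^(−k_1 t_c) = (0.365/1.42) × 29.0 × e^(−0.365×1.070) = 0.2570 × 29.0 × 0.6767 = 5.044 mg/L.
x_c = v t_c = 0.705 m/s × 1.070 d × 86400 s/d = 65170 m ≈ 65.2 km.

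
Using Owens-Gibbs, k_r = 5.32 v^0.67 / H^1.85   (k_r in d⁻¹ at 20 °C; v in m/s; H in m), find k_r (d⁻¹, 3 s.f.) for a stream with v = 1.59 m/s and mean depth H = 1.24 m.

k_r ≈ 4.88 d⁻¹

k_r = 5.32 × 1.59^0.67 / 1.24^1.85 = 5.32 × 1.364 / 1.489 = 4.875 d⁻¹.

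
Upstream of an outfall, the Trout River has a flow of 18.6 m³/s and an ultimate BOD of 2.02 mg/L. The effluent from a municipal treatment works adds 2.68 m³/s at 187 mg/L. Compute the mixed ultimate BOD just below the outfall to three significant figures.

25.3 mg/L

Flow-weighted mixing: C = (Q_r C_r + Q_w C_w)/(Q_r + Q_w)
= (18.6×2.02 + 2.68×187)/(18.6 + 2.68) = 538.7/21.28 = 25.32 mg/L.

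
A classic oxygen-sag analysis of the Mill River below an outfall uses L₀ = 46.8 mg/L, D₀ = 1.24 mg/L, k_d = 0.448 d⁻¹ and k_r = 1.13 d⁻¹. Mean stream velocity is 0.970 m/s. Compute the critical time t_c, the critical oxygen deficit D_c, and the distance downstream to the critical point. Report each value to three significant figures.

At the critical point dD/dt = 0, so k_d L₀ e^(−k_d t) = k_r D. Substituting D(t) from the Streeter–Phelps equation and solving for t gives
t_c = ln[(k_r/k_d)(1 − D₀(k_r−k_d)/(k_d L₀))] / (k_r−k_d).
Here k_r−k_d = 0.6820 d⁻¹ and 1 − D₀(k_r−k_d)/(k_d L₀) = 1 − 1.24×0.6820/(0.448×46.8) = 0.9597, so
t_c = ln(2.522 × 0.9597) / 0.6820 = 0.8840 / 0.6820 = 1.296 d.
L(t_c) = L₀ e^(−k_d t_c) = 46.8 × 0.5595 = 26.18 mg/L, and at the critical point k_r D_c = k_d L, so D_c = (0.448/1.13) × 26.18 = 10.38 mg/L.
x_c = v t_c = 0.970 m/s × 1.296 d × 86400 s/d = 108600 m ≈ 109 km.

t_c ≈ 1.30 d; D_c ≈ 10.4 mg/L; x_c ≈ 109 km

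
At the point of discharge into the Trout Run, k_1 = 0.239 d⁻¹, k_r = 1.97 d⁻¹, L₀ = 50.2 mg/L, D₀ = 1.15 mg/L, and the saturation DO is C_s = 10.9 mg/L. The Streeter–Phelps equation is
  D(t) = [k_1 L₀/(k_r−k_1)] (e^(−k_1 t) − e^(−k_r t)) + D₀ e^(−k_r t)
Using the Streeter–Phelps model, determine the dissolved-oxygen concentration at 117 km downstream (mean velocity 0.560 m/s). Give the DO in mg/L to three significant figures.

DO ≈ 7.06 mg/L

Travel time t = x/v = 117 km / (0.560 m/s) = 117000 m / 0.560 m/s = 208900 s = 2.418 d.
k_1 L₀/(k_r−k_1) = 0.239×50.2/(1.97−0.239) = 12.00/1.731 = 6.931 mg/L.
e^(−k_1 t) = e^(−0.239×2.418) = 0.5611; e^(−k_r t) = e^(−1.97×2.418) = 0.008533.
D = 6.931 × (0.5611 − 0.008533) + 1.15 × 0.008533 = 3.830 + 0.009813 = 3.839 mg/L.
DO = C_s − D = 10.9 − 3.839 = 7.061 mg/L.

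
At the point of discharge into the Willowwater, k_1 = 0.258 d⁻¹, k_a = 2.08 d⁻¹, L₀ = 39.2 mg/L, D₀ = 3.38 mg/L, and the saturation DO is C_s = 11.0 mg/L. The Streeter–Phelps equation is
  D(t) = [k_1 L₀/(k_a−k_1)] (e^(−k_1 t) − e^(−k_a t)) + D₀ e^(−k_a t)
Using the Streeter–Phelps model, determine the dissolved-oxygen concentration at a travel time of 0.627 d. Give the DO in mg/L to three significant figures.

DO ≈ 6.87 mg/L

k_1 L₀/(k_a−k_1) = 0.258×39.2/(2.08−0.258) = 10.11/1.822 = 5.551 mg/L.
e^(−k_1 t) = e^(−0.258×0.6270) = 0.8506; e^(−k_a t) = e^(−2.08×0.6270) = 0.2714.
D = 5.551 × (0.8506 − 0.2714) + 3.38 × 0.2714 = 3.215 + 0.9173 = 4.133 mg/L.
DO = C_s − D = 11.0 − 4.133 = 6.867 mg/L.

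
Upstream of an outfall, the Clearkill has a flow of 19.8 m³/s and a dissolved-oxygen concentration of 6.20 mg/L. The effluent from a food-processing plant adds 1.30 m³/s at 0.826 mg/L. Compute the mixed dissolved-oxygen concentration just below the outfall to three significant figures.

5.87 mg/L

Flow-weighted mixing: C = (Q_r C_r + Q_w C_w)/(Q_r + Q_w)
= (19.8×6.20 + 1.30×0.826)/(19.8 + 1.30) = 123.8/21.10 = 5.869 mg/L.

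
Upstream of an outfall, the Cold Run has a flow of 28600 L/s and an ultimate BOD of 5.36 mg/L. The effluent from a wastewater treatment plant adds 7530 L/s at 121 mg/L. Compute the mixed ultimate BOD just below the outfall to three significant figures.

29.5 mg/L

Flow-weighted mixing: C = (Q_r C_r + Q_w C_w)/(Q_r + Q_w)
= (28600×5.36 + 7530×121)/(28600 + 7530) = 1.064×10^6/36130 = 29.46 mg/L.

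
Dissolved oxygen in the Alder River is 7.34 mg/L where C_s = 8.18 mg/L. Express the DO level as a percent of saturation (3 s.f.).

89.7 % saturation

% saturation = C/C_s × 100 = 7.34/8.18 × 100 = 89.7 %.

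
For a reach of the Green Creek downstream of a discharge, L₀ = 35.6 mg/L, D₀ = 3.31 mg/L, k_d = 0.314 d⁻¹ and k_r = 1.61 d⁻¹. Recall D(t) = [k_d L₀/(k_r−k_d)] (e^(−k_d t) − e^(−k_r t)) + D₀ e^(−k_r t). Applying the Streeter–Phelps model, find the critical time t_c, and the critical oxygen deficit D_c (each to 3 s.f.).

t_c ≈ 0.888 d; D_c ≈ 5.25 mg/L

t_c = [1/(k_r−k_d)] ln[(k_r/k_d)(1 − D₀(k_r−k_d)/(k_d L₀))]
= [1/(1.61−0.314)] ln[(1.61/0.314)(1 − 3.31×1.296/(0.314×35.6))]
= (1/1.296) ln[5.127 × 0.6162] = 0.7716 × ln(3.160) = 0.7716 × 1.150 = 0.8877 d.
D_c = (k_d/k_r) L₀ e^(−k_d t_c) = (0.314/1.61) × 35.6 × e^(−0.314×0.8877) = 0.1950 × 35.6 × 0.7567 = 5.254 mg/L.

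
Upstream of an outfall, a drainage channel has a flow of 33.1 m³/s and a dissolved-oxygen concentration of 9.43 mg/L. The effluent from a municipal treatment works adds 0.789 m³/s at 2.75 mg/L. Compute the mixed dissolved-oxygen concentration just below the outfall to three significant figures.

9.27 mg/L

Flow-weighted mixing: C = (Q_r C_r + Q_w C_w)/(Q_r + Q_w)
= (33.1×9.43 + 0.789×2.75)/(33.1 + 0.789) = 314.3/33.89 = 9.274 mg/L.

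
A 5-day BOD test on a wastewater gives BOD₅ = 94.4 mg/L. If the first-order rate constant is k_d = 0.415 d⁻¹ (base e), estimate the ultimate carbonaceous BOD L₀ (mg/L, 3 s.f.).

L₀ ≈ 108 mg/L

BOD₅ = L₀(1 − e^(−5k_d)) ⇒ L₀ = BOD₅ / (1 − e^(−5×0.415))
= 94.4 / (1 − 0.1256) = 94.4 / 0.8744 = 108.0 mg/L.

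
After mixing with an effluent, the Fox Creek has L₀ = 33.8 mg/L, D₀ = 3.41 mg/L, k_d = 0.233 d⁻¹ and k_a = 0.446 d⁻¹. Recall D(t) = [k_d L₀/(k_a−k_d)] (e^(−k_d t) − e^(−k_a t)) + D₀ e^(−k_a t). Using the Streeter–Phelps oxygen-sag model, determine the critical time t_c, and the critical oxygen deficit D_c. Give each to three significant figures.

t_c = [1/(k_a−k_d)] ln[(k_a/k_d)(1 − D₀(k_a−k_d)/(k_d L₀))]
= [1/(0.446−0.233)] ln[(0.446/0.233)(1 − 3.41×0.2130/(0.233×33.8))]
= (1/0.2130) ln[1.914 × 0.9078] = 4.695 × ln(1.738) = 4.695 × 0.5525 = 2.594 d.
D_c = (k_d/k_a) L₀ e^(−k_d t_c) = (0.233/0.446) × 33.8 × e^(−0.233×2.594) = 0.5224 × 33.8 × 0.5464 = 9.648 mg/L.

t_c ≈ 2.59 d; D_c ≈ 9.65 mg/L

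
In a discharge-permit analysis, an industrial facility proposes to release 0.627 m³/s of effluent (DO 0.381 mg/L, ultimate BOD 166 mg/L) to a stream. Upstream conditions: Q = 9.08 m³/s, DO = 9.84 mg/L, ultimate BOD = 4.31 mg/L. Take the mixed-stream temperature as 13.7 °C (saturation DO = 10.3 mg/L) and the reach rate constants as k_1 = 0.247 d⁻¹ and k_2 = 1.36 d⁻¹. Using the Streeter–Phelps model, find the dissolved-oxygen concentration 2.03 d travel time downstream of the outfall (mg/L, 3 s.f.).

Mixed DO = (9.08×9.84 + 0.627×0.381)/(9.08+0.627) = 89.59/9.707 = 9.229 mg/L.
Mixed L₀ = (9.08×4.31 + 0.627×166)/(9.707) = 143.2/9.707 = 14.75 mg/L.
Initial deficit D₀ = C_s − DO₀ = 10.3 − 9.229 = 1.071 mg/L.
D(2.03) = [0.247×14.75/(1.36−0.247)](e^(−0.247×2.03) − e^(−1.36×2.03)) + 1.071 e^(−1.36×2.03)
= 3.274 × (0.6057 − 0.06324) + 1.071 × 0.06324 = 1.844 mg/L.
DO = 10.3 − 1.844 = 8.456 mg/L.

DO ≈ 8.46 mg/L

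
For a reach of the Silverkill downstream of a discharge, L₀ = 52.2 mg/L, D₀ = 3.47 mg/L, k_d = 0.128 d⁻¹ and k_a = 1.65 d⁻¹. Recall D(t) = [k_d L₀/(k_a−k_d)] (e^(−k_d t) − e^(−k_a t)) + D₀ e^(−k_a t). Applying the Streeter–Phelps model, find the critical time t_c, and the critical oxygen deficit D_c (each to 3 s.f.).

t_c = [1/(k_a−k_d)] ln[(k_a/k_d)(1 − D₀(k_a−k_d)/(k_d L₀))]
= [1/(1.65−0.128)] ln[(1.65/0.128)(1 − 3.47×1.522/(0.128×52.2))]
= (1/1.522) ln[12.89 × 0.2096] = 0.6570 × ln(2.701) = 0.6570 × 0.9938 = 0.6530 d.
D_c = (k_d/k_a) L₀ e^(−k_d t_c) = (0.128/1.65) × 52.2 × e^(−0.128×0.6530) = 0.07758 × 52.2 × 0.9198 = 3.725 mg/L.

t_c ≈ 0.653 d; D_c ≈ 3.72 mg/L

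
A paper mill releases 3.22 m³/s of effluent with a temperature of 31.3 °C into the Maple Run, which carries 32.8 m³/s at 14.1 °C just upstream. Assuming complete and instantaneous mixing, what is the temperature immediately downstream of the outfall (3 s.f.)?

15.6 °C

Flow-weighted mixing: C = (Q_r C_r + Q_w C_w)/(Q_r + Q_w)
= (32.8×14.1 + 3.22×31.3)/(32.8 + 3.22) = 563.3/36.02 = 15.64 °C.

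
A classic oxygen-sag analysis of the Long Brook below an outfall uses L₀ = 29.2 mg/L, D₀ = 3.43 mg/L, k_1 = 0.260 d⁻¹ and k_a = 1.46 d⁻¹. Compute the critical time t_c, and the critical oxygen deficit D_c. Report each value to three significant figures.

t_c ≈ 0.787 d; D_c ≈ 4.24 mg/L

With k_a/k_1 = 5.615 and 1 − D₀(k_a−k_1)/(k_1 L₀) = 0.4579,
t_c = ln(5.615 × 0.4579) / (1.46 − 0.260) = ln(2.571) / 1.200 = 0.9443/1.200 = 0.7869 d.
L(t_c) = L₀ e^(−k_1 t_c) = 29.2 × 0.8150 = 23.80 mg/L, and at the critical point k_a D_c = k_1 L, so D_c = (0.260/1.46) × 23.80 = 4.238 mg/L.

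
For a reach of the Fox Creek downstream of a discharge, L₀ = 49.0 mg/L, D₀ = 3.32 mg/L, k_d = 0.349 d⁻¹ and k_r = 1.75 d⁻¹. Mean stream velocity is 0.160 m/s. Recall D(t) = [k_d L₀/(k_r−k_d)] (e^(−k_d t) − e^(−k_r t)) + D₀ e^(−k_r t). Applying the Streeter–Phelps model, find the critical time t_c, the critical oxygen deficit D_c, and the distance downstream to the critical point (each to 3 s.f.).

At the critical point dD/dt = 0, so k_d L₀ e^(−k_d t) = k_r D. Substituting D(t) from the Streeter–Phelps equation and solving for t gives
t_c = ln[(k_r/k_d)(1 − D₀(k_r−k_d)/(k_d L₀))] / (k_r−k_d).
Here k_r−k_d = 1.401 d⁻¹ and 1 − D₀(k_r−k_d)/(k_d L₀) = 1 − 3.32×1.401/(0.349×49.0) = 0.7280, so
t_c = ln(5.014 × 0.7280) / 1.401 = 1.295 / 1.401 = 0.9242 d.
L(t_c) = L₀ e^(−k_d t_c) = 49.0 × 0.7243 = 35.49 mg/L, and at the critical point k_r D_c = k_d L, so D_c = (0.349/1.75) × 35.49 = 7.078 mg/L.
x_c = v t_c = 0.160 m/s × 0.9242 d × 86400 s/d = 12780 m ≈ 12.8 km.

t_c ≈ 0.924 d; D_c ≈ 7.08 mg/L; x_c ≈ 12.8 km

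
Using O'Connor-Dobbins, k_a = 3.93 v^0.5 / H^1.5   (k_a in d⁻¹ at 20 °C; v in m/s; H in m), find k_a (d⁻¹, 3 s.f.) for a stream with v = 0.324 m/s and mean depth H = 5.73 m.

k_a ≈ 0.163 d⁻¹

k_a = 3.93 × 0.324^0.5 / 5.73^1.5 = 3.93 × 0.5692 / 13.72 = 0.1631 d⁻¹.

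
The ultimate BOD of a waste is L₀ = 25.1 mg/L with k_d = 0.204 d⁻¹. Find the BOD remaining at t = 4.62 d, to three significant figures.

L ≈ 9.78 mg/L

L_t = L₀ e^(−k_d t) = 25.1 × e^(−0.204×4.62) = 25.1 × 0.3897 = 9.780 mg/L.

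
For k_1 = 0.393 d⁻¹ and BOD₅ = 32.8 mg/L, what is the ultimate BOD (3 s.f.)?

L₀ ≈ 38.1 mg/L

BOD₅ = L₀(1 − e^(−5k_1)) ⇒ L₀ = BOD₅ / (1 − e^(−5×0.393))
= 32.8 / (1 − 0.1402) = 32.8 / 0.8598 = 38.15 mg/L.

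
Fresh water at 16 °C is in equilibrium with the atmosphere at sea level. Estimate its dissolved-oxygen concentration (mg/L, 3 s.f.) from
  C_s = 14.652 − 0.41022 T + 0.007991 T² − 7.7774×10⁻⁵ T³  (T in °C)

C_s = 14.652 − 0.41022×16 + 0.007991×16² − 7.7774×10⁻⁵×16³ = 9.816 mg/L.

C_s ≈ 9.82 mg/L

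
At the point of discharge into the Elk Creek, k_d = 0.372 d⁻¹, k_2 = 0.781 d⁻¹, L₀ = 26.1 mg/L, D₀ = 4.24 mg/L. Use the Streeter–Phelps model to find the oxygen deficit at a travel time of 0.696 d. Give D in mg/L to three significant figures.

D ≈ 7.00 mg/L

k_d L₀/(k_2−k_d) = 0.372×26.1/(0.781−0.372) = 9.709/0.4090 = 23.74 mg/L.
e^(−k_d t) = e^(−0.372×0.6960) = 0.7719; e^(−k_2 t) = e^(−0.781×0.6960) = 0.5807.
D = 23.74 × (0.7719 − 0.5807) + 4.24 × 0.5807 = 4.539 + 2.462 = 7.001 mg/L.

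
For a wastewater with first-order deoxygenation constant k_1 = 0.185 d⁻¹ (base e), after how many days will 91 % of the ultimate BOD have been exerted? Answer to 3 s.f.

t ≈ 13.0 d

y/L₀ = 1 − e^(−k_1 t) = 0.91 ⇒ e^(−k_1 t) = 0.0900
t = −ln(0.0900) / 0.185 = 2.408 / 0.185 = 13.02 d.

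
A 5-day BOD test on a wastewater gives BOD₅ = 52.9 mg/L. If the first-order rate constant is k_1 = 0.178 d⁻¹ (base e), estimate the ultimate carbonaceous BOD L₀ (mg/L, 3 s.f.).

BOD₅ = L₀(1 − e^(−5k_1)) ⇒ L₀ = BOD₅ / (1 − e^(−5×0.178))
= 52.9 / (1 − 0.4107) = 52.9 / 0.5893 = 89.76 mg/L.

L₀ ≈ 89.8 mg/L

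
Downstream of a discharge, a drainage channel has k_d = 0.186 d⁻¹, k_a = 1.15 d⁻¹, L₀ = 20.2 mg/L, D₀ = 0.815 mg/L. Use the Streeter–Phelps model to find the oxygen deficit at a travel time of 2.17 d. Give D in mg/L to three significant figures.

D ≈ 2.35 mg/L

k_d L₀/(k_a−k_d) = 0.186×20.2/(1.15−0.186) = 3.757/0.9640 = 3.898 mg/L.
e^(−k_d t) = e^(−0.186×2.170) = 0.6679; e^(−k_a t) = e^(−1.15×2.170) = 0.08246.
D = 3.898 × (0.6679 − 0.08246) + 0.815 × 0.08246 = 2.282 + 0.06720 = 2.349 mg/L.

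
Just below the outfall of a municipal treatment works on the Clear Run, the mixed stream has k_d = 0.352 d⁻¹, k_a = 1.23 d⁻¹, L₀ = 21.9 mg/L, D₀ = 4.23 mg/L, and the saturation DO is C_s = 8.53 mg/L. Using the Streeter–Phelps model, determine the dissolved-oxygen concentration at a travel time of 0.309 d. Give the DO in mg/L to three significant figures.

DO ≈ 3.77 mg/L

k_d L₀/(k_a−k_d) = 0.352×21.9/(1.23−0.352) = 7.709/0.8780 = 8.780 mg/L.
e^(−k_d t) = e^(−0.352×0.3090) = 0.8969; e^(−k_a t) = e^(−1.23×0.3090) = 0.6838.
D = 8.780 × (0.8969 − 0.6838) + 4.23 × 0.6838 = 1.871 + 2.893 = 4.764 mg/L.
DO = C_s − D = 8.53 − 4.764 = 3.766 mg/L.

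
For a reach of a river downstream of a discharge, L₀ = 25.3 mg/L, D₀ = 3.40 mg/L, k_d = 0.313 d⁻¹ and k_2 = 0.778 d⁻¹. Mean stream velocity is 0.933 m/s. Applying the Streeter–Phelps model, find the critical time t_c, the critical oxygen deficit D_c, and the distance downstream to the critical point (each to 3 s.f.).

With k_2/k_d = 2.486 and 1 − D₀(k_2−k_d)/(k_d L₀) = 0.8004,
t_c = ln(2.486 × 0.8004) / (0.778 − 0.313) = ln(1.989) / 0.4650 = 0.6878/0.4650 = 1.479 d.
D_c = (k_d/k_2) L₀ e^(−k_d t_c) = (0.313/0.778) × 25.3 × e^(−0.313×1.479) = 0.4023 × 25.3 × 0.6294 = 6.406 mg/L.
x_c = v t_c = 0.933 m/s × 1.479 d × 86400 s/d = 119200 m ≈ 119 km.

t_c ≈ 1.48 d; D_c ≈ 6.41 mg/L; x_c ≈ 119 km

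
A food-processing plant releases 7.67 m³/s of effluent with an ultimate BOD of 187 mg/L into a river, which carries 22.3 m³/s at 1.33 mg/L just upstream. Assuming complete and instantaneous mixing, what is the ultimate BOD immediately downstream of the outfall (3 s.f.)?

Flow-weighted mixing: C = (Q_r C_r + Q_w C_w)/(Q_r + Q_w)
= (22.3×1.33 + 7.67×187)/(22.3 + 7.67) = 1464/29.97 = 48.85 mg/L.

48.8 mg/L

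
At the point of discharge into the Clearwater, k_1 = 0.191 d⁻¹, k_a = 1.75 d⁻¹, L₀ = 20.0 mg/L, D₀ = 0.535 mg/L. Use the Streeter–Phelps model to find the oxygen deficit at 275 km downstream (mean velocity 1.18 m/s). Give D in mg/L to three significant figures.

Travel time t = x/v = 275 km / (1.18 m/s) = 275000 m / 1.18 m/s = 233100 s = 2.697 d.
k_1 L₀/(k_a−k_1) = 0.191×20.0/(1.75−0.191) = 3.820/1.559 = 2.450 mg/L.
e^(−k_1 t) = e^(−0.191×2.697) = 0.5974; e^(−k_a t) = e^(−1.75×2.697) = 0.008912.
D = 2.450 × (0.5974 − 0.008912) + 0.535 × 0.008912 = 1.442 + 0.004768 = 1.447 mg/L.

D ≈ 1.45 mg/L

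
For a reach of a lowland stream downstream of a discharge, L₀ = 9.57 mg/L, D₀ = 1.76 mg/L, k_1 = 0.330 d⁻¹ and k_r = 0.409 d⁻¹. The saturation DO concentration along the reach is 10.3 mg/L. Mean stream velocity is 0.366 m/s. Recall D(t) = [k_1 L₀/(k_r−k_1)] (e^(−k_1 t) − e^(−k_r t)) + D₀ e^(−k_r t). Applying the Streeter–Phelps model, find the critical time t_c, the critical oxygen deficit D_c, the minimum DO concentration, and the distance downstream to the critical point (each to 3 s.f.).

At the critical point dD/dt = 0, so k_1 L₀ e^(−k_1 t) = k_r D. Substituting D(t) from the Streeter–Phelps equation and solving for t gives
t_c = ln[(k_r/k_1)(1 − D₀(k_r−k_1)/(k_1 L₀))] / (k_r−k_1).
Here k_r−k_1 = 0.07900 d⁻¹ and 1 − D₀(k_r−k_1)/(k_1 L₀) = 1 − 1.76×0.07900/(0.330×9.57) = 0.9560, so
t_c = ln(1.239 × 0.9560) / 0.07900 = 0.1696 / 0.07900 = 2.147 d.
L(t_c) = L₀ e^(−k_1 t_c) = 9.57 × 0.4924 = 4.712 mg/L, and at the critical point k_r D_c = k_1 L, so D_c = (0.330/0.409) × 4.712 = 3.802 mg/L.
Minimum DO = C_s − D_c = 10.3 − 3.802 = 6.498 mg/L.
x_c = v t_c = 0.366 m/s × 2.147 d × 86400 s/d = 67890 m ≈ 67.9 km.

t_c ≈ 2.15 d; D_c ≈ 3.80 mg/L; min DO ≈ 6.50 mg/L; x_c ≈ 67.9 km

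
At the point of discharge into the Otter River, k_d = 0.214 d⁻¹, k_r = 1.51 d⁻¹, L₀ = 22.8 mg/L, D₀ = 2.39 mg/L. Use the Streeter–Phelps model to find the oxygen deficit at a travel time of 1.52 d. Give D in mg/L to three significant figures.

D ≈ 2.58 mg/L

k_d L₀/(k_r−k_d) = 0.214×22.8/(1.51−0.214) = 4.879/1.296 = 3.765 mg/L.
e^(−k_d t) = e^(−0.214×1.520) = 0.7223; e^(−k_r t) = e^(−1.51×1.520) = 0.1007.
D = 3.765 × (0.7223 − 0.1007) + 2.39 × 0.1007 = 2.340 + 0.2408 = 2.581 mg/L.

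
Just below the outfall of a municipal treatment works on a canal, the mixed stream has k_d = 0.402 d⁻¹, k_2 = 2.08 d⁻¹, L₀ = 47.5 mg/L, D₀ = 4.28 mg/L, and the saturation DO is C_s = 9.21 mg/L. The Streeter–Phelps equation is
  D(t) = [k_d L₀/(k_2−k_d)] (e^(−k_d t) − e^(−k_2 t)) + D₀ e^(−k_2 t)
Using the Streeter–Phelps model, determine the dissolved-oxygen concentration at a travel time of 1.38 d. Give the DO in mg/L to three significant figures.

k_d L₀/(k_2−k_d) = 0.402×47.5/(2.08−0.402) = 19.10/1.678 = 11.38 mg/L.
e^(−k_d t) = e^(−0.402×1.380) = 0.5742; e^(−k_2 t) = e^(−2.08×1.380) = 0.05668.
D = 11.38 × (0.5742 − 0.05668) + 4.28 × 0.05668 = 5.889 + 0.2426 = 6.132 mg/L.
DO = C_s − D = 9.21 − 6.132 = 3.078 mg/L.

DO ≈ 3.08 mg/L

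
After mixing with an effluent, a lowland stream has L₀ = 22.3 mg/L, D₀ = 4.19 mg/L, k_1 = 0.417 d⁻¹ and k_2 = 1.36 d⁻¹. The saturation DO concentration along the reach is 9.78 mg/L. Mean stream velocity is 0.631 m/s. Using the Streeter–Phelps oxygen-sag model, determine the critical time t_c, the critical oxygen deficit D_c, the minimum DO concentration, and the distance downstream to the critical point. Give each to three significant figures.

t_c = [1/(k_2−k_1)] ln[(k_2/k_1)(1 − D₀(k_2−k_1)/(k_1 L₀))]
= [1/(1.36−0.417)] ln[(1.36/0.417)(1 − 4.19×0.9430/(0.417×22.3))]
= (1/0.9430) ln[3.261 × 0.5751] = 1.060 × ln(1.876) = 1.060 × 0.6289 = 0.6670 d.
L(t_c) = L₀ e^(−k_1 t_c) = 22.3 × 0.7572 = 16.89 mg/L, and at the critical point k_2 D_c = k_1 L, so D_c = (0.417/1.36) × 16.89 = 5.177 mg/L.
Minimum DO = C_s − D_c = 9.78 − 5.177 = 4.603 mg/L.
x_c = v t_c = 0.631 m/s × 0.6670 d × 86400 s/d = 36360 m ≈ 36.4 km.

t_c ≈ 0.667 d; D_c ≈ 5.18 mg/L; min DO ≈ 4.60 mg/L; x_c ≈ 36.4 km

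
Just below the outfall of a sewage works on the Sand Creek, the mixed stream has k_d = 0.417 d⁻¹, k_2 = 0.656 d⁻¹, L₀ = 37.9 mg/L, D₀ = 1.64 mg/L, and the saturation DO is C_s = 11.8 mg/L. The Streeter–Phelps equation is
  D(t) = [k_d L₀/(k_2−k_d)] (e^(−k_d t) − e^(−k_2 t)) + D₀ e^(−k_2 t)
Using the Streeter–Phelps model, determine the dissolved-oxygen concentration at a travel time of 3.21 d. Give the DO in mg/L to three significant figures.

k_d L₀/(k_2−k_d) = 0.417×37.9/(0.656−0.417) = 15.80/0.2390 = 66.13 mg/L.
e^(−k_d t) = e^(−0.417×3.210) = 0.2622; e^(−k_2 t) = e^(−0.656×3.210) = 0.1218.
D = 66.13 × (0.2622 − 0.1218) + 1.64 × 0.1218 = 9.289 + 0.1997 = 9.488 mg/L.
DO = C_s − D = 11.8 − 9.488 = 2.312 mg/L.

DO ≈ 2.31 mg/L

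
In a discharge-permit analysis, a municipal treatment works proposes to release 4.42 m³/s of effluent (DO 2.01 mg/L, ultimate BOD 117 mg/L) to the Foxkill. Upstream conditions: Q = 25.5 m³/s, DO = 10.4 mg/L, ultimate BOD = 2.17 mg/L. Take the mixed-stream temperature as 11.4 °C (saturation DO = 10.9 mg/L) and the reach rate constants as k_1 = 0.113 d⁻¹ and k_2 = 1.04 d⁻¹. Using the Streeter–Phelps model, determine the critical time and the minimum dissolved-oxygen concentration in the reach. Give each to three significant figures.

t_c ≈ 0.917 d; minimum DO ≈ 9.03 mg/L

Mixed DO = (25.5×10.4 + 4.42×2.01)/(25.5+4.42) = 274.1/29.92 = 9.161 mg/L.
Mixed L₀ = (25.5×2.17 + 4.42×117)/(29.92) = 572.5/29.92 = 19.13 mg/L.
Initial deficit D₀ = C_s − DO₀ = 10.9 − 9.161 = 1.739 mg/L.
t_c = (1/0.9270) ln[(1.04/0.113)(1 − 1.739×0.9270/(0.113×19.13))] = 1.079 × ln(2.340) = 0.9169 d.
D_c = (0.113/1.04) × 19.13 × e^(−0.113×0.9169) = 0.1087 × 19.13 × 0.9016 = 1.874 mg/L.
Minimum DO = 10.9 − 1.874 = 9.026 mg/L.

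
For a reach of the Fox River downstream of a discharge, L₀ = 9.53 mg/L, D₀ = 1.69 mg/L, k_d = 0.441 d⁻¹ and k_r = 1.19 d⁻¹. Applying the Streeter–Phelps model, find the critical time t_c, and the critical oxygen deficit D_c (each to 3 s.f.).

At the critical point dD/dt = 0, so k_d L₀ e^(−k_d t) = k_r D. Substituting D(t) from the Streeter–Phelps equation and solving for t gives
t_c = ln[(k_r/k_d)(1 − D₀(k_r−k_d)/(k_d L₀))] / (k_r−k_d).
Here k_r−k_d = 0.7490 d⁻¹ and 1 − D₀(k_r−k_d)/(k_d L₀) = 1 − 1.69×0.7490/(0.441×9.53) = 0.6988, so
t_c = ln(2.698 × 0.6988) / 0.7490 = 0.6343 / 0.7490 = 0.8469 d.
L(t_c) = L₀ e^(−k_d t_c) = 9.53 × 0.6883 = 6.560 mg/L, and at the critical point k_r D_c = k_d L, so D_c = (0.441/1.19) × 6.560 = 2.431 mg/L.

t_c ≈ 0.847 d; D_c ≈ 2.43 mg/L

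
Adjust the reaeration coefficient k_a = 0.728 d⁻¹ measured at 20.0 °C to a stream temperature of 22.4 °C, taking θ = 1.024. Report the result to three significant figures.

k_a(T₂) = k_a(T₁) · θ^(T₂−T₁) = 0.728 × 1.024^(22.4−20.0)
= 0.728 × 1.024^2.40 = 0.728 × 1.059 = 0.7706 d⁻¹.

k_a ≈ 0.771 d⁻¹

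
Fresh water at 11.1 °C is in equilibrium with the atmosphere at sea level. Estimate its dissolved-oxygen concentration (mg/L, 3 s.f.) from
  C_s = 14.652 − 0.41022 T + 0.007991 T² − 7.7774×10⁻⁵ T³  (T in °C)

C_s ≈ 11.0 mg/L

C_s = 14.652 − 0.41022×11.1 + 0.007991×11.1² − 7.7774×10⁻⁵×11.1³ = 10.98 mg/L.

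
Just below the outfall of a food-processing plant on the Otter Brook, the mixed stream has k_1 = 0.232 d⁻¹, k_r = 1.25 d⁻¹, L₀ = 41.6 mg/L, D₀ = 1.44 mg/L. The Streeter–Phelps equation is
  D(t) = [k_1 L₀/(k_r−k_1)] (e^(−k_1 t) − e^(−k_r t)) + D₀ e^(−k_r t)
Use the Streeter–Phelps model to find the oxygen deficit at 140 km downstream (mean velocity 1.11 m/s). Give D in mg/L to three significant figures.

D ≈ 5.46 mg/L

Travel time t = x/v = 140 km / (1.11 m/s) = 140000 m / 1.11 m/s = 126100 s = 1.460 d.
k_1 L₀/(k_r−k_1) = 0.232×41.6/(1.25−0.232) = 9.651/1.018 = 9.481 mg/L.
e^(−k_1 t) = e^(−0.232×1.460) = 0.7127; e^(−k_r t) = e^(−1.25×1.460) = 0.1613.
D = 9.481 × (0.7127 − 0.1613) + 1.44 × 0.1613 = 5.228 + 0.2322 = 5.460 mg/L.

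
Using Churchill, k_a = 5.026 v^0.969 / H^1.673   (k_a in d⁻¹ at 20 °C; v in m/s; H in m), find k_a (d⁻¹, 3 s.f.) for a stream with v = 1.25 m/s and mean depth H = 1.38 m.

k_a = 5.026 × 1.25^0.969 / 1.38^1.673 = 5.026 × 1.241 / 1.714 = 3.640 d⁻¹.

k_a ≈ 3.64 d⁻¹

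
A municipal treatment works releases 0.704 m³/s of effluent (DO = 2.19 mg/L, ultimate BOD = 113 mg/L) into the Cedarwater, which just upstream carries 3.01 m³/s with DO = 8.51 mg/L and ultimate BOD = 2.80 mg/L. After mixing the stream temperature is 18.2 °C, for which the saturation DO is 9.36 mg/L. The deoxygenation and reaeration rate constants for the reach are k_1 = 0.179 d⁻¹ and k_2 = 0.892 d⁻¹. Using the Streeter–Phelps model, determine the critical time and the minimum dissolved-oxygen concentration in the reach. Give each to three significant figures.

Mixed DO = (3.01×8.51 + 0.704×2.19)/(3.01+0.704) = 27.16/3.714 = 7.312 mg/L.
Mixed L₀ = (3.01×2.80 + 0.704×113)/(3.714) = 87.98/3.714 = 23.69 mg/L.
Initial deficit D₀ = C_s − DO₀ = 9.36 − 7.312 = 2.048 mg/L.
t_c = (1/0.7130) ln[(0.892/0.179)(1 − 2.048×0.7130/(0.179×23.69))] = 1.403 × ln(3.267) = 1.660 d.
D_c = (0.179/0.892) × 23.69 × e^(−0.179×1.660) = 0.2007 × 23.69 × 0.7429 = 3.531 mg/L.
Minimum DO = 9.36 − 3.531 = 5.829 mg/L.

t_c ≈ 1.66 d; minimum DO ≈ 5.83 mg/L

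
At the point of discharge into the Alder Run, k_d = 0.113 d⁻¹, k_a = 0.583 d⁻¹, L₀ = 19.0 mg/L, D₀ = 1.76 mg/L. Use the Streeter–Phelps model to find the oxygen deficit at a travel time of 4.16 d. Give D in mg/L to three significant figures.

k_d L₀/(k_a−k_d) = 0.113×19.0/(0.583−0.113) = 2.147/0.4700 = 4.568 mg/L.
e^(−k_d t) = e^(−0.113×4.160) = 0.6250; e^(−k_a t) = e^(−0.583×4.160) = 0.08845.
D = 4.568 × (0.6250 − 0.08845) + 1.76 × 0.08845 = 2.451 + 0.1557 = 2.606 mg/L.

D ≈ 2.61 mg/L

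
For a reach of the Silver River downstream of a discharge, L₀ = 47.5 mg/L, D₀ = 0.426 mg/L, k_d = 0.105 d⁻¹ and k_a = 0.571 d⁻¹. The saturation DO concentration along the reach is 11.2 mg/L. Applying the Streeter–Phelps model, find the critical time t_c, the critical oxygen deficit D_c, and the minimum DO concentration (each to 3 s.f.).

At the critical point dD/dt = 0, so k_d L₀ e^(−k_d t) = k_a D. Substituting D(t) from the Streeter–Phelps equation and solving for t gives
t_c = ln[(k_a/k_d)(1 − D₀(k_a−k_d)/(k_d L₀))] / (k_a−k_d).
Here k_a−k_d = 0.4660 d⁻¹ and 1 − D₀(k_a−k_d)/(k_d L₀) = 1 − 0.426×0.4660/(0.105×47.5) = 0.9602, so
t_c = ln(5.438 × 0.9602) / 0.4660 = 1.653 / 0.4660 = 3.547 d.
D_c = (k_d/k_a) L₀ e^(−k_d t_c) = (0.105/0.571) × 47.5 × e^(−0.105×3.547) = 0.1839 × 47.5 × 0.6891 = 6.019 mg/L.
Minimum DO = C_s − D_c = 11.2 − 6.019 = 5.181 mg/L.

t_c ≈ 3.55 d; D_c ≈ 6.02 mg/L; min DO ≈ 5.18 mg/L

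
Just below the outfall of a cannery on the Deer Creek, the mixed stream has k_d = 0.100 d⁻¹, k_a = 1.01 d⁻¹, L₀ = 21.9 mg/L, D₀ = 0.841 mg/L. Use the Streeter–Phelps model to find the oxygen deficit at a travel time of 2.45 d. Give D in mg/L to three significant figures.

k_d L₀/(k_a−k_d) = 0.100×21.9/(1.01−0.100) = 2.190/0.9100 = 2.407 mg/L.
e^(−k_d t) = e^(−0.100×2.450) = 0.7827; e^(−k_a t) = e^(−1.01×2.450) = 0.08421.
D = 2.407 × (0.7827 − 0.08421) + 0.841 × 0.08421 = 1.681 + 0.07082 = 1.752 mg/L.

D ≈ 1.75 mg/L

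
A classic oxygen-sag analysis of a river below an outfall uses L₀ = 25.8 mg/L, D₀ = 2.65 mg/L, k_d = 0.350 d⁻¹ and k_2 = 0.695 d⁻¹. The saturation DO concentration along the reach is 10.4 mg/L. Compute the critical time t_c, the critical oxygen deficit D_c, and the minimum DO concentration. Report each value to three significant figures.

At the critical point dD/dt = 0, so k_d L₀ e^(−k_d t) = k_2 D. Substituting D(t) from the Streeter–Phelps equation and solving for t gives
t_c = ln[(k_2/k_d)(1 − D₀(k_2−k_d)/(k_d L₀))] / (k_2−k_d).
Here k_2−k_d = 0.3450 d⁻¹ and 1 − D₀(k_2−k_d)/(k_d L₀) = 1 − 2.65×0.3450/(0.350×25.8) = 0.8988, so
t_c = ln(1.986 × 0.8988) / 0.3450 = 0.5792 / 0.3450 = 1.679 d.
L(t_c) = L₀ e^(−k_d t_c) = 25.8 × 0.5556 = 14.34 mg/L, and at the critical point k_2 D_c = k_d L, so D_c = (0.350/0.695) × 14.34 = 7.219 mg/L.
Minimum DO = C_s − D_c = 10.4 − 7.219 = 3.181 mg/L.

t_c ≈ 1.68 d; D_c ≈ 7.22 mg/L; min DO ≈ 3.18 mg/L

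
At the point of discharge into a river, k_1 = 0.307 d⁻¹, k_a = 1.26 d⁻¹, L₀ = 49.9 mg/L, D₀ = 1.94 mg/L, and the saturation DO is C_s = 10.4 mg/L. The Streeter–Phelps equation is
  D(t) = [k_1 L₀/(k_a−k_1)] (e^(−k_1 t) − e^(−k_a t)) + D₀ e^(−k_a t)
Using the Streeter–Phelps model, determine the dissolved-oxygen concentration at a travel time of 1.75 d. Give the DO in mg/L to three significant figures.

DO ≈ 2.57 mg/L

k_1 L₀/(k_a−k_1) = 0.307×49.9/(1.26−0.307) = 15.32/0.9530 = 16.07 mg/L.
e^(−k_1 t) = e^(−0.307×1.750) = 0.5844; e^(−k_a t) = e^(−1.26×1.750) = 0.1103.
D = 16.07 × (0.5844 − 0.1103) + 1.94 × 0.1103 = 7.621 + 0.2139 = 7.835 mg/L.
DO = C_s − D = 10.4 − 7.835 = 2.565 mg/L.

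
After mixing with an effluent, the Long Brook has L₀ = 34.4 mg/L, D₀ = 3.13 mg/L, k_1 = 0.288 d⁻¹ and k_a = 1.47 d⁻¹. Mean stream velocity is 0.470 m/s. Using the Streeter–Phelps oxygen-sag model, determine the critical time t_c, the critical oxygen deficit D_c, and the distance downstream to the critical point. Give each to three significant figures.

t_c ≈ 0.984 d; D_c ≈ 5.08 mg/L; x_c ≈ 39.9 km

t_c = [1/(k_a−k_1)] ln[(k_a/k_1)(1 − D₀(k_a−k_1)/(k_1 L₀))]
= [1/(1.47−0.288)] ln[(1.47/0.288)(1 − 3.13×1.182/(0.288×34.4))]
= (1/1.182) ln[5.104 × 0.6266] = 0.8460 × ln(3.198) = 0.8460 × 1.163 = 0.9836 d.
L(t_c) = L₀ e^(−k_1 t_c) = 34.4 × 0.7533 = 25.91 mg/L, and at the critical point k_a D_c = k_1 L, so D_c = (0.288/1.47) × 25.91 = 5.077 mg/L.
x_c = v t_c = 0.470 m/s × 0.9836 d × 86400 s/d = 39940 m ≈ 39.9 km.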